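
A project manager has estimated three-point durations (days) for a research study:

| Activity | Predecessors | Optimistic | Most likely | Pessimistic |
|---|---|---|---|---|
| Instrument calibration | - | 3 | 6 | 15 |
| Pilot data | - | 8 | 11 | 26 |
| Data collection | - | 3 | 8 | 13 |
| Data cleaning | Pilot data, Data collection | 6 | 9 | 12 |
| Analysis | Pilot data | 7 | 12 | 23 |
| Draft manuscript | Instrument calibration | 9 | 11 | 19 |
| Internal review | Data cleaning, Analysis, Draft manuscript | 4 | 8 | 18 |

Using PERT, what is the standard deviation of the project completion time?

te_Instrument calibration = (3 + 4·6 + 15)/6 = 42/6 = 7; σ²_Instrument calibration = ((15−3)/6)² = 4.000
te_Pilot data = (8 + 4·11 + 26)/6 = 78/6 = 13; σ²_Pilot data = ((26−8)/6)² = 9.000
te_Data collection = (3 + 4·8 + 13)/6 = 48/6 = 8; σ²_Data collection = ((13−3)/6)² = 2.778
te_Data cleaning = (6 + 4·9 + 12)/6 = 54/6 = 9; σ²_Data cleaning = ((12−6)/6)² = 1.000
te_Analysis = (7 + 4·12 + 23)/6 = 78/6 = 13; σ²_Analysis = ((23−7)/6)² = 7.111
te_Draft manuscript = (9 + 4·11 + 19)/6 = 72/6 = 12; σ²_Draft manuscript = ((19−9)/6)² = 2.778
te_Internal review = (4 + 4·8 + 18)/6 = 54/6 = 9; σ²_Internal review = ((18−4)/6)² = 5.444

Forward pass:
ES_Instrument calibration = 0; EF_Instrument calibration = 7
ES_Pilot data = 0; EF_Pilot data = 13
ES_Data collection = 0; EF_Data collection = 8
ES_Data cleaning = max(EF_Pilot data=13, EF_Data collection=8) = 13; EF_Data cleaning = 13+9 = 22
ES_Analysis = 13; EF_Analysis = 13+13 = 26
ES_Draft manuscript = 7; EF_Draft manuscript = 7+12 = 19
ES_Internal review = max(EF_Data cleaning=22, EF_Analysis=26, EF_Draft manuscript=19) = 26; EF_Internal review = 26+9 = 35
Expected project duration μ = 35 days. Critical path: Pilot data → Analysis → Internal review.

Variance along critical path = 9.000 + 7.111 + 5.444 = 21.556
σ = √21.556 = 4.643 days

4.64 days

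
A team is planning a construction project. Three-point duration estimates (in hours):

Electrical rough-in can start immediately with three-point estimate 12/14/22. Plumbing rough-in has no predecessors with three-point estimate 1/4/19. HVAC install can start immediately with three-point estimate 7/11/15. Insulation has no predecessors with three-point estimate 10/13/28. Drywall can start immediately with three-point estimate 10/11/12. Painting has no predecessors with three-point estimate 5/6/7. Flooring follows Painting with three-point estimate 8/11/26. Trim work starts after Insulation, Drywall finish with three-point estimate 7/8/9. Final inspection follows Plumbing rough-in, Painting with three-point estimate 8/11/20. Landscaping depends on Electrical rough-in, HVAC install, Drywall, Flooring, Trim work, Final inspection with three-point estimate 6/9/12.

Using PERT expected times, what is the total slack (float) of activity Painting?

4 hours

te_Electrical rough-in = (12 + 4·14 + 22)/6 = 90/6 = 15
te_Plumbing rough-in = (1 + 4·4 + 19)/6 = 36/6 = 6
te_HVAC install = (7 + 4·11 + 15)/6 = 66/6 = 11
te_Insulation = (10 + 4·13 + 28)/6 = 90/6 = 15
te_Drywall = (10 + 4·11 + 12)/6 = 66/6 = 11
te_Painting = (5 + 4·6 + 7)/6 = 36/6 = 6
te_Flooring = (8 + 4·11 + 26)/6 = 78/6 = 13
te_Trim work = (7 + 4·8 + 9)/6 = 48/6 = 8
te_Final inspection = (8 + 4·11 + 20)/6 = 72/6 = 12
te_Landscaping = (6 + 4·9 + 12)/6 = 54/6 = 9

Forward pass:
ES_Electrical rough-in = 0; EF_Electrical rough-in = 15
ES_Plumbing rough-in = 0; EF_Plumbing rough-in = 6
ES_HVAC install = 0; EF_HVAC install = 11
ES_Insulation = 0; EF_Insulation = 15
ES_Drywall = 0; EF_Drywall = 11
ES_Painting = 0; EF_Painting = 6
ES_Flooring = 6; EF_Flooring = 6+13 = 19
ES_Trim work = max(EF_Insulation=15, EF_Drywall=11) = 15; EF_Trim work = 15+8 = 23
ES_Final inspection = max(EF_Plumbing rough-in=6, EF_Painting=6) = 6; EF_Final inspection = 6+12 = 18
ES_Landscaping = max(EF_Electrical rough-in=15, EF_HVAC install=11, EF_Drywall=11, EF_Flooring=19, EF_Trim work=23, EF_Final inspection=18) = 23; EF_Landscaping = 23+9 = 32
Expected project duration μ = 32 hours. Critical path: Insulation → Trim work → Landscaping.

Backward pass:
LF_Landscaping = 32; LS_Landscaping = 32−9 = 23
LF_Final inspection = LS_Landscaping = 23; LS_Final inspection = 23−12 = 11
LF_Trim work = LS_Landscaping = 23; LS_Trim work = 23−8 = 15
LF_Flooring = LS_Landscaping = 23; LS_Flooring = 23−13 = 10
LF_Painting = min(LS_Flooring=10, LS_Final inspection=11) = 10; LS_Painting = 10−6 = 4
LF_Drywall = min(LS_Trim work=15, LS_Landscaping=23) = 15; LS_Drywall = 15−11 = 4
LF_Insulation = LS_Trim work = 15; LS_Insulation = 15−15 = 0
LF_HVAC install = LS_Landscaping = 23; LS_HVAC install = 23−11 = 12
LF_Plumbing rough-in = LS_Final inspection = 11; LS_Plumbing rough-in = 11−6 = 5
LF_Electrical rough-in = LS_Landscaping = 23; LS_Electrical rough-in = 23−15 = 8
Slack_Painting = LS_Painting − ES_Painting = 4 − 0 = 4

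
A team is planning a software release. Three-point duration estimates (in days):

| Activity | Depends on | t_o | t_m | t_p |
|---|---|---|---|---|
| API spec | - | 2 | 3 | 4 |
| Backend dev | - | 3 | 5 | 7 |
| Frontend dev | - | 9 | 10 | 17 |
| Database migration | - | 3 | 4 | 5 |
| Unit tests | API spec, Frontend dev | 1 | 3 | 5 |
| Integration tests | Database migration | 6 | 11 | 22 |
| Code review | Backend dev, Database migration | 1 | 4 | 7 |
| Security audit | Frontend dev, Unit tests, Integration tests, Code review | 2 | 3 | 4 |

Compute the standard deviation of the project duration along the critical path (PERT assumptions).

te_API spec = (2 + 4·3 + 4)/6 = 18/6 = 3; σ²_API spec = ((4−2)/6)² = 0.111
te_Backend dev = (3 + 4·5 + 7)/6 = 30/6 = 5; σ²_Backend dev = ((7−3)/6)² = 0.444
te_Frontend dev = (9 + 4·10 + 17)/6 = 66/6 = 11; σ²_Frontend dev = ((17−9)/6)² = 1.778
te_Database migration = (3 + 4·4 + 5)/6 = 24/6 = 4; σ²_Database migration = ((5−3)/6)² = 0.111
te_Unit tests = (1 + 4·3 + 5)/6 = 18/6 = 3; σ²_Unit tests = ((5−1)/6)² = 0.444
te_Integration tests = (6 + 4·11 + 22)/6 = 72/6 = 12; σ²_Integration tests = ((22−6)/6)² = 7.111
te_Code review = (1 + 4·4 + 7)/6 = 24/6 = 4; σ²_Code review = ((7−1)/6)² = 1.000
te_Security audit = (2 + 4·3 + 4)/6 = 18/6 = 3; σ²_Security audit = ((4−2)/6)² = 0.111

Forward pass:
ES_API spec = 0; EF_API spec = 3
ES_Backend dev = 0; EF_Backend dev = 5
ES_Frontend dev = 0; EF_Frontend dev = 11
ES_Database migration = 0; EF_Database migration = 4
ES_Unit tests = max(EF_API spec=3, EF_Frontend dev=11) = 11; EF_Unit tests = 11+3 = 14
ES_Integration tests = 4; EF_Integration tests = 4+12 = 16
ES_Code review = max(EF_Backend dev=5, EF_Database migration=4) = 5; EF_Code review = 5+4 = 9
ES_Security audit = max(EF_Frontend dev=11, EF_Unit tests=14, EF_Integration tests=16, EF_Code review=9) = 16; EF_Security audit = 16+3 = 19
Expected project duration μ = 19 days. Critical path: Database migration → Integration tests → Security audit.

Variance along critical path = 0.111 + 7.111 + 0.111 = 7.333
σ = √7.333 = 2.708 days

2.71 days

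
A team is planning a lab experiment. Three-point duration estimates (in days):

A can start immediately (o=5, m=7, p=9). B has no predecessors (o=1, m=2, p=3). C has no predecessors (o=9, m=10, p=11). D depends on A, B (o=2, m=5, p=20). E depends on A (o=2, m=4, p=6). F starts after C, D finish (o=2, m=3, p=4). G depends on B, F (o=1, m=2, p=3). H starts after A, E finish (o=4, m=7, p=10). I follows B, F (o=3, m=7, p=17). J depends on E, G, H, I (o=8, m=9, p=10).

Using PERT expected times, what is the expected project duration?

34 days

te_A = (5 + 4·7 + 9)/6 = 42/6 = 7
te_B = (1 + 4·2 + 3)/6 = 12/6 = 2
te_C = (9 + 4·10 + 11)/6 = 60/6 = 10
te_D = (2 + 4·5 + 20)/6 = 42/6 = 7
te_E = (2 + 4·4 + 6)/6 = 24/6 = 4
te_F = (2 + 4·3 + 4)/6 = 18/6 = 3
te_G = (1 + 4·2 + 3)/6 = 12/6 = 2
te_H = (4 + 4·7 + 10)/6 = 42/6 = 7
te_I = (3 + 4·7 + 17)/6 = 48/6 = 8
te_J = (8 + 4·9 + 10)/6 = 54/6 = 9

Forward pass:
ES_A = 0; EF_A = 7
ES_B = 0; EF_B = 2
ES_C = 0; EF_C = 10
ES_D = max(EF_A=7, EF_B=2) = 7; EF_D = 7+7 = 14
ES_E = 7; EF_E = 7+4 = 11
ES_F = max(EF_C=10, EF_D=14) = 14; EF_F = 14+3 = 17
ES_G = max(EF_B=2, EF_F=17) = 17; EF_G = 17+2 = 19
ES_H = max(EF_A=7, EF_E=11) = 11; EF_H = 11+7 = 18
ES_I = max(EF_B=2, EF_F=17) = 17; EF_I = 17+8 = 25
ES_J = max(EF_E=11, EF_G=19, EF_H=18, EF_I=25) = 25; EF_J = 25+9 = 34
Expected project duration μ = 34 days. Critical path: A → D → F → I → J.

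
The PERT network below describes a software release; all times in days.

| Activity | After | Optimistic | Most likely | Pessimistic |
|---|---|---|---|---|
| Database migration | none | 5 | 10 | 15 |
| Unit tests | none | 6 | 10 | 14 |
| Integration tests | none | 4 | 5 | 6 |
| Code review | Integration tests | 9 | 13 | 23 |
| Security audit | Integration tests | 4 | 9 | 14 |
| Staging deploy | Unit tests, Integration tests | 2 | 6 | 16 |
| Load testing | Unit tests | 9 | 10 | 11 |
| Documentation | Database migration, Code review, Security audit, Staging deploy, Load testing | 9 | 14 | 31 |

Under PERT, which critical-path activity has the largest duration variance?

te_Database migration = (5 + 4·10 + 15)/6 = 60/6 = 10; σ²_Database migration = ((15−5)/6)² = 2.778
te_Unit tests = (6 + 4·10 + 14)/6 = 60/6 = 10; σ²_Unit tests = ((14−6)/6)² = 1.778
te_Integration tests = (4 + 4·5 + 6)/6 = 30/6 = 5; σ²_Integration tests = ((6−4)/6)² = 0.111
te_Code review = (9 + 4·13 + 23)/6 = 84/6 = 14; σ²_Code review = ((23−9)/6)² = 5.444
te_Security audit = (4 + 4·9 + 14)/6 = 54/6 = 9; σ²_Security audit = ((14−4)/6)² = 2.778
te_Staging deploy = (2 + 4·6 + 16)/6 = 42/6 = 7; σ²_Staging deploy = ((16−2)/6)² = 5.444
te_Load testing = (9 + 4·10 + 11)/6 = 60/6 = 10; σ²_Load testing = ((11−9)/6)² = 0.111
te_Documentation = (9 + 4·14 + 31)/6 = 96/6 = 16; σ²_Documentation = ((31−9)/6)² = 13.444

Forward pass:
ES_Database migration = 0; EF_Database migration = 10
ES_Unit tests = 0; EF_Unit tests = 10
ES_Integration tests = 0; EF_Integration tests = 5
ES_Code review = 5; EF_Code review = 5+14 = 19
ES_Security audit = 5; EF_Security audit = 5+9 = 14
ES_Staging deploy = max(EF_Unit tests=10, EF_Integration tests=5) = 10; EF_Staging deploy = 10+7 = 17
ES_Load testing = 10; EF_Load testing = 10+10 = 20
ES_Documentation = max(EF_Database migration=10, EF_Code review=19, EF_Security audit=14, EF_Staging deploy=17, EF_Load testing=20) = 20; EF_Documentation = 20+16 = 36
Expected project duration μ = 36 days. Critical path: Unit tests → Load testing → Documentation.

Variances on critical path: σ²_Unit tests=1.778, σ²_Load testing=0.111, σ²_Documentation=13.444.
Largest is σ²_Documentation = 13.444.

Documentation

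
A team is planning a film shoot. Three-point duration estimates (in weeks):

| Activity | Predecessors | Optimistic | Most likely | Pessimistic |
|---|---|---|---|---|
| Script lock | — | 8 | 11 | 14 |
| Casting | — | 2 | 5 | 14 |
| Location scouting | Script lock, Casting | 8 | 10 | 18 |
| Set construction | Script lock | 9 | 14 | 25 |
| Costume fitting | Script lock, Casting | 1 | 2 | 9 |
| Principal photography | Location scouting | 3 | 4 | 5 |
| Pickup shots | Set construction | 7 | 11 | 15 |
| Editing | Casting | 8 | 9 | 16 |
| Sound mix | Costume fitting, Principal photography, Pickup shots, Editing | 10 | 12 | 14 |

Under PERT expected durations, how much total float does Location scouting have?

11 weeks

te_Script lock = (8 + 4·11 + 14)/6 = 66/6 = 11
te_Casting = (2 + 4·5 + 14)/6 = 36/6 = 6
te_Location scouting = (8 + 4·10 + 18)/6 = 66/6 = 11
te_Set construction = (9 + 4·14 + 25)/6 = 90/6 = 15
te_Costume fitting = (1 + 4·2 + 9)/6 = 18/6 = 3
te_Principal photography = (3 + 4·4 + 5)/6 = 24/6 = 4
te_Pickup shots = (7 + 4·11 + 15)/6 = 66/6 = 11
te_Editing = (8 + 4·9 + 16)/6 = 60/6 = 10
te_Sound mix = (10 + 4·12 + 14)/6 = 72/6 = 12

Forward pass:
ES_Script lock = 0; EF_Script lock = 11
ES_Casting = 0; EF_Casting = 6
ES_Location scouting = max(EF_Script lock=11, EF_Casting=6) = 11; EF_Location scouting = 11+11 = 22
ES_Set construction = 11; EF_Set construction = 11+15 = 26
ES_Costume fitting = max(EF_Script lock=11, EF_Casting=6) = 11; EF_Costume fitting = 11+3 = 14
ES_Principal photography = 22; EF_Principal photography = 22+4 = 26
ES_Pickup shots = 26; EF_Pickup shots = 26+11 = 37
ES_Editing = 6; EF_Editing = 6+10 = 16
ES_Sound mix = max(EF_Costume fitting=14, EF_Principal photography=26, EF_Pickup shots=37, EF_Editing=16) = 37; EF_Sound mix = 37+12 = 49
Expected project duration μ = 49 weeks. Critical path: Script lock → Set construction → Pickup shots → Sound mix.

Backward pass:
LF_Sound mix = 49; LS_Sound mix = 49−12 = 37
LF_Editing = LS_Sound mix = 37; LS_Editing = 37−10 = 27
LF_Pickup shots = LS_Sound mix = 37; LS_Pickup shots = 37−11 = 26
LF_Principal photography = LS_Sound mix = 37; LS_Principal photography = 37−4 = 33
LF_Costume fitting = LS_Sound mix = 37; LS_Costume fitting = 37−3 = 34
LF_Set construction = LS_Pickup shots = 26; LS_Set construction = 26−15 = 11
LF_Location scouting = LS_Principal photography = 33; LS_Location scouting = 33−11 = 22
LF_Casting = min(LS_Location scouting=22, LS_Costume fitting=34, LS_Editing=27) = 22; LS_Casting = 22−6 = 16
LF_Script lock = min(LS_Location scouting=22, LS_Set construction=11, LS_Costume fitting=34) = 11; LS_Script lock = 11−11 = 0
Slack_Location scouting = LS_Location scouting − ES_Location scouting = 22 − 11 = 11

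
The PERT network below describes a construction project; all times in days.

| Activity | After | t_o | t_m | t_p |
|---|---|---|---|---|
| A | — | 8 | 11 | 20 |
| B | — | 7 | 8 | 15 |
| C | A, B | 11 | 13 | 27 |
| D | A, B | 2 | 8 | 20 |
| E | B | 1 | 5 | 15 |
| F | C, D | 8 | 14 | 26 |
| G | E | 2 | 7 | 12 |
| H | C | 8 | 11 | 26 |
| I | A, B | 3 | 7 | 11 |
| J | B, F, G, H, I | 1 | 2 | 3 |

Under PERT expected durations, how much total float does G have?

20 days

te_A = (8 + 4·11 + 20)/6 = 72/6 = 12
te_B = (7 + 4·8 + 15)/6 = 54/6 = 9
te_C = (11 + 4·13 + 27)/6 = 90/6 = 15
te_D = (2 + 4·8 + 20)/6 = 54/6 = 9
te_E = (1 + 4·5 + 15)/6 = 36/6 = 6
te_F = (8 + 4·14 + 26)/6 = 90/6 = 15
te_G = (2 + 4·7 + 12)/6 = 42/6 = 7
te_H = (8 + 4·11 + 26)/6 = 78/6 = 13
te_I = (3 + 4·7 + 11)/6 = 42/6 = 7
te_J = (1 + 4·2 + 3)/6 = 12/6 = 2

Forward pass:
ES_A = 0; EF_A = 12
ES_B = 0; EF_B = 9
ES_C = max(EF_A=12, EF_B=9) = 12; EF_C = 12+15 = 27
ES_D = max(EF_A=12, EF_B=9) = 12; EF_D = 12+9 = 21
ES_E = 9; EF_E = 9+6 = 15
ES_F = max(EF_C=27, EF_D=21) = 27; EF_F = 27+15 = 42
ES_G = 15; EF_G = 15+7 = 22
ES_H = 27; EF_H = 27+13 = 40
ES_I = max(EF_A=12, EF_B=9) = 12; EF_I = 12+7 = 19
ES_J = max(EF_B=9, EF_F=42, EF_G=22, EF_H=40, EF_I=19) = 42; EF_J = 42+2 = 44
Expected project duration μ = 44 days. Critical path: A → C → F → J.

Backward pass:
LF_J = 44; LS_J = 44−2 = 42
LF_I = LS_J = 42; LS_I = 42−7 = 35
LF_H = LS_J = 42; LS_H = 42−13 = 29
LF_G = LS_J = 42; LS_G = 42−7 = 35
LF_F = LS_J = 42; LS_F = 42−15 = 27
LF_E = LS_G = 35; LS_E = 35−6 = 29
LF_D = LS_F = 27; LS_D = 27−9 = 18
LF_C = min(LS_F=27, LS_H=29) = 27; LS_C = 27−15 = 12
LF_B = min(LS_C=12, LS_D=18, LS_E=29, LS_I=35, LS_J=42) = 12; LS_B = 12−9 = 3
LF_A = min(LS_C=12, LS_D=18, LS_I=35) = 12; LS_A = 12−12 = 0
Slack_G = LS_G − ES_G = 35 − 15 = 20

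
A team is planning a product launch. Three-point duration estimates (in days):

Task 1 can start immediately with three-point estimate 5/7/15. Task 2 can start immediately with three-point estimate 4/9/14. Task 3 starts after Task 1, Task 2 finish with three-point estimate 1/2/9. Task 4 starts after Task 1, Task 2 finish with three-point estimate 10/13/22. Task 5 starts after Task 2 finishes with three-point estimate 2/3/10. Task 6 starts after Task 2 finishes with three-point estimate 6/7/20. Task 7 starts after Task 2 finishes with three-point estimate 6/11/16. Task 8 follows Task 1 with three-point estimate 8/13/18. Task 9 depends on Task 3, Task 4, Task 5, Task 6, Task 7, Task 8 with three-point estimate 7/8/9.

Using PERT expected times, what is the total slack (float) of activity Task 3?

11 days

te_Task 1 = (5 + 4·7 + 15)/6 = 48/6 = 8
te_Task 2 = (4 + 4·9 + 14)/6 = 54/6 = 9
te_Task 3 = (1 + 4·2 + 9)/6 = 18/6 = 3
te_Task 4 = (10 + 4·13 + 22)/6 = 84/6 = 14
te_Task 5 = (2 + 4·3 + 10)/6 = 24/6 = 4
te_Task 6 = (6 + 4·7 + 20)/6 = 54/6 = 9
te_Task 7 = (6 + 4·11 + 16)/6 = 66/6 = 11
te_Task 8 = (8 + 4·13 + 18)/6 = 78/6 = 13
te_Task 9 = (7 + 4·8 + 9)/6 = 48/6 = 8

Forward pass:
ES_Task 1 = 0; EF_Task 1 = 8
ES_Task 2 = 0; EF_Task 2 = 9
ES_Task 3 = max(EF_Task 1=8, EF_Task 2=9) = 9; EF_Task 3 = 9+3 = 12
ES_Task 4 = max(EF_Task 1=8, EF_Task 2=9) = 9; EF_Task 4 = 9+14 = 23
ES_Task 5 = 9; EF_Task 5 = 9+4 = 13
ES_Task 6 = 9; EF_Task 6 = 9+9 = 18
ES_Task 7 = 9; EF_Task 7 = 9+11 = 20
ES_Task 8 = 8; EF_Task 8 = 8+13 = 21
ES_Task 9 = max(EF_Task 3=12, EF_Task 4=23, EF_Task 5=13, EF_Task 6=18, EF_Task 7=20, EF_Task 8=21) = 23; EF_Task 9 = 23+8 = 31
Expected project duration μ = 31 days. Critical path: Task 2 → Task 4 → Task 9.

Backward pass:
LF_Task 9 = 31; LS_Task 9 = 31−8 = 23
LF_Task 8 = LS_Task 9 = 23; LS_Task 8 = 23−13 = 10
LF_Task 7 = LS_Task 9 = 23; LS_Task 7 = 23−11 = 12
LF_Task 6 = LS_Task 9 = 23; LS_Task 6 = 23−9 = 14
LF_Task 5 = LS_Task 9 = 23; LS_Task 5 = 23−4 = 19
LF_Task 4 = LS_Task 9 = 23; LS_Task 4 = 23−14 = 9
LF_Task 3 = LS_Task 9 = 23; LS_Task 3 = 23−3 = 20
LF_Task 2 = min(LS_Task 3=20, LS_Task 4=9, LS_Task 5=19, LS_Task 6=14, LS_Task 7=12) = 9; LS_Task 2 = 9−9 = 0
LF_Task 1 = min(LS_Task 3=20, LS_Task 4=9, LS_Task 8=10) = 9; LS_Task 1 = 9−8 = 1
Slack_Task 3 = LS_Task 3 − ES_Task 3 = 20 − 9 = 11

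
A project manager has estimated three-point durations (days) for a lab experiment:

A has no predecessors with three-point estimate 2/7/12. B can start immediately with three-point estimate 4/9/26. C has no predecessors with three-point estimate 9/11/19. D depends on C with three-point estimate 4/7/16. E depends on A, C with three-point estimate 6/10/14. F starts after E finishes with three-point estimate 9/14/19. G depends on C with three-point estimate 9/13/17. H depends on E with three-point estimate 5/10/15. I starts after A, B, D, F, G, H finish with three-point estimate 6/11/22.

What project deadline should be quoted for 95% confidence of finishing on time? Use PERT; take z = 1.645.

54.3 days

te_A = (2 + 4·7 + 12)/6 = 42/6 = 7; σ²_A = ((12−2)/6)² = 2.778
te_B = (4 + 4·9 + 26)/6 = 66/6 = 11; σ²_B = ((26−4)/6)² = 13.444
te_C = (9 + 4·11 + 19)/6 = 72/6 = 12; σ²_C = ((19−9)/6)² = 2.778
te_D = (4 + 4·7 + 16)/6 = 48/6 = 8; σ²_D = ((16−4)/6)² = 4.000
te_E = (6 + 4·10 + 14)/6 = 60/6 = 10; σ²_E = ((14−6)/6)² = 1.778
te_F = (9 + 4·14 + 19)/6 = 84/6 = 14; σ²_F = ((19−9)/6)² = 2.778
te_G = (9 + 4·13 + 17)/6 = 78/6 = 13; σ²_G = ((17−9)/6)² = 1.778
te_H = (5 + 4·10 + 15)/6 = 60/6 = 10; σ²_H = ((15−5)/6)² = 2.778
te_I = (6 + 4·11 + 22)/6 = 72/6 = 12; σ²_I = ((22−6)/6)² = 7.111

Forward pass:
ES_A = 0; EF_A = 7
ES_B = 0; EF_B = 11
ES_C = 0; EF_C = 12
ES_D = 12; EF_D = 12+8 = 20
ES_E = max(EF_A=7, EF_C=12) = 12; EF_E = 12+10 = 22
ES_F = 22; EF_F = 22+14 = 36
ES_G = 12; EF_G = 12+13 = 25
ES_H = 22; EF_H = 22+10 = 32
ES_I = max(EF_A=7, EF_B=11, EF_D=20, EF_F=36, EF_G=25, EF_H=32) = 36; EF_I = 36+12 = 48
Expected project duration μ = 48 days. Critical path: C → E → F → I.

Variance along critical path = 2.778 + 1.778 + 2.778 + 7.111 = 14.444; σ = 3.801 days.
D = μ + z·σ = 48 + 1.645·3.801 = 54.3 days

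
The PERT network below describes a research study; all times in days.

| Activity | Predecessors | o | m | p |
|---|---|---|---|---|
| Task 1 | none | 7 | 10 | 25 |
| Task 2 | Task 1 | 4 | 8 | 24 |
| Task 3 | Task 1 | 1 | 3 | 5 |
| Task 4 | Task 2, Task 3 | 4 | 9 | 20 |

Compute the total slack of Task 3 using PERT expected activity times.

7 days

te_Task 1 = (7 + 4·10 + 25)/6 = 72/6 = 12
te_Task 2 = (4 + 4·8 + 24)/6 = 60/6 = 10
te_Task 3 = (1 + 4·3 + 5)/6 = 18/6 = 3
te_Task 4 = (4 + 4·9 + 20)/6 = 60/6 = 10

Forward pass:
ES_Task 1 = 0; EF_Task 1 = 12
ES_Task 2 = 12; EF_Task 2 = 12+10 = 22
ES_Task 3 = 12; EF_Task 3 = 12+3 = 15
ES_Task 4 = max(EF_Task 2=22, EF_Task 3=15) = 22; EF_Task 4 = 22+10 = 32
Expected project duration μ = 32 days. Critical path: Task 1 → Task 2 → Task 4.

Backward pass:
LF_Task 4 = 32; LS_Task 4 = 32−10 = 22
LF_Task 3 = LS_Task 4 = 22; LS_Task 3 = 22−3 = 19
LF_Task 2 = LS_Task 4 = 22; LS_Task 2 = 22−10 = 12
LF_Task 1 = min(LS_Task 2=12, LS_Task 3=19) = 12; LS_Task 1 = 12−12 = 0
Slack_Task 3 = LS_Task 3 − ES_Task 3 = 19 − 12 = 7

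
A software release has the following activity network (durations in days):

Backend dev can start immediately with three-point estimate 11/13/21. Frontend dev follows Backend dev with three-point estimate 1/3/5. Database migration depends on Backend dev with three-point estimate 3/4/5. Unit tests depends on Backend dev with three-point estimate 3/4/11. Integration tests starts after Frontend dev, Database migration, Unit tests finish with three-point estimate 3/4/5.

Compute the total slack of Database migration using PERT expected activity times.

1 days

te_Backend dev = (11 + 4·13 + 21)/6 = 84/6 = 14
te_Frontend dev = (1 + 4·3 + 5)/6 = 18/6 = 3
te_Database migration = (3 + 4·4 + 5)/6 = 24/6 = 4
te_Unit tests = (3 + 4·4 + 11)/6 = 30/6 = 5
te_Integration tests = (3 + 4·4 + 5)/6 = 24/6 = 4

Forward pass:
ES_Backend dev = 0; EF_Backend dev = 14
ES_Frontend dev = 14; EF_Frontend dev = 14+3 = 17
ES_Database migration = 14; EF_Database migration = 14+4 = 18
ES_Unit tests = 14; EF_Unit tests = 14+5 = 19
ES_Integration tests = max(EF_Frontend dev=17, EF_Database migration=18, EF_Unit tests=19) = 19; EF_Integration tests = 19+4 = 23
Expected project duration μ = 23 days. Critical path: Backend dev → Unit tests → Integration tests.

Backward pass:
LF_Integration tests = 23; LS_Integration tests = 23−4 = 19
LF_Unit tests = LS_Integration tests = 19; LS_Unit tests = 19−5 = 14
LF_Database migration = LS_Integration tests = 19; LS_Database migration = 19−4 = 15
LF_Frontend dev = LS_Integration tests = 19; LS_Frontend dev = 19−3 = 16
LF_Backend dev = min(LS_Frontend dev=16, LS_Database migration=15, LS_Unit tests=14) = 14; LS_Backend dev = 14−14 = 0
Slack_Database migration = LS_Database migration − ES_Database migration = 15 − 14 = 1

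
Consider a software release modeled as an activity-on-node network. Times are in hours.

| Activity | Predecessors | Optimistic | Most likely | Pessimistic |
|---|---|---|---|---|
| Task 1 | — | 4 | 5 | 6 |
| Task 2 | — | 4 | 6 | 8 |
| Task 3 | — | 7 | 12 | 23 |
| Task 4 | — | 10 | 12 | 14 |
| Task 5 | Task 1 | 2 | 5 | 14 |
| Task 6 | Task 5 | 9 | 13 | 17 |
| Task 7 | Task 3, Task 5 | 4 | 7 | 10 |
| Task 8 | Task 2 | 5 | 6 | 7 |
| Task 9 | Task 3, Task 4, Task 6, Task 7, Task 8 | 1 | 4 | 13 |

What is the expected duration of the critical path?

29 hours

te_Task 1 = (4 + 4·5 + 6)/6 = 30/6 = 5
te_Task 2 = (4 + 4·6 + 8)/6 = 36/6 = 6
te_Task 3 = (7 + 4·12 + 23)/6 = 78/6 = 13
te_Task 4 = (10 + 4·12 + 14)/6 = 72/6 = 12
te_Task 5 = (2 + 4·5 + 14)/6 = 36/6 = 6
te_Task 6 = (9 + 4·13 + 17)/6 = 78/6 = 13
te_Task 7 = (4 + 4·7 + 10)/6 = 42/6 = 7
te_Task 8 = (5 + 4·6 + 7)/6 = 36/6 = 6
te_Task 9 = (1 + 4·4 + 13)/6 = 30/6 = 5

Forward pass:
ES_Task 1 = 0; EF_Task 1 = 5
ES_Task 2 = 0; EF_Task 2 = 6
ES_Task 3 = 0; EF_Task 3 = 13
ES_Task 4 = 0; EF_Task 4 = 12
ES_Task 5 = 5; EF_Task 5 = 5+6 = 11
ES_Task 6 = 11; EF_Task 6 = 11+13 = 24
ES_Task 7 = max(EF_Task 3=13, EF_Task 5=11) = 13; EF_Task 7 = 13+7 = 20
ES_Task 8 = 6; EF_Task 8 = 6+6 = 12
ES_Task 9 = max(EF_Task 3=13, EF_Task 4=12, EF_Task 6=24, EF_Task 7=20, EF_Task 8=12) = 24; EF_Task 9 = 24+5 = 29
Expected project duration μ = 29 hours. Critical path: Task 1 → Task 5 → Task 6 → Task 9.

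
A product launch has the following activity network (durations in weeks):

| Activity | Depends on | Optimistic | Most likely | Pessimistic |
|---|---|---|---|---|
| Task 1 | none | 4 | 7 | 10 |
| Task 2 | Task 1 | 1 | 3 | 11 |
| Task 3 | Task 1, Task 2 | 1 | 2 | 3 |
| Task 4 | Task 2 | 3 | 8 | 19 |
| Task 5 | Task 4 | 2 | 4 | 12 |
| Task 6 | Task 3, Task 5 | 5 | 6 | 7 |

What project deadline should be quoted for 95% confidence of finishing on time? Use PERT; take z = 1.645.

37.1 weeks

te_Task 1 = (4 + 4·7 + 10)/6 = 42/6 = 7; σ²_Task 1 = ((10−4)/6)² = 1.000
te_Task 2 = (1 + 4·3 + 11)/6 = 24/6 = 4; σ²_Task 2 = ((11−1)/6)² = 2.778
te_Task 3 = (1 + 4·2 + 3)/6 = 12/6 = 2; σ²_Task 3 = ((3−1)/6)² = 0.111
te_Task 4 = (3 + 4·8 + 19)/6 = 54/6 = 9; σ²_Task 4 = ((19−3)/6)² = 7.111
te_Task 5 = (2 + 4·4 + 12)/6 = 30/6 = 5; σ²_Task 5 = ((12−2)/6)² = 2.778
te_Task 6 = (5 + 4·6 + 7)/6 = 36/6 = 6; σ²_Task 6 = ((7−5)/6)² = 0.111

Forward pass:
ES_Task 1 = 0; EF_Task 1 = 7
ES_Task 2 = 7; EF_Task 2 = 7+4 = 11
ES_Task 3 = max(EF_Task 1=7, EF_Task 2=11) = 11; EF_Task 3 = 11+2 = 13
ES_Task 4 = 11; EF_Task 4 = 11+9 = 20
ES_Task 5 = 20; EF_Task 5 = 20+5 = 25
ES_Task 6 = max(EF_Task 3=13, EF_Task 5=25) = 25; EF_Task 6 = 25+6 = 31
Expected project duration μ = 31 weeks. Critical path: Task 1 → Task 2 → Task 4 → Task 5 → Task 6.

Variance along critical path = 1.000 + 2.778 + 7.111 + 2.778 + 0.111 = 13.778; σ = 3.712 weeks.
D = μ + z·σ = 31 + 1.645·3.712 = 37.1 weeks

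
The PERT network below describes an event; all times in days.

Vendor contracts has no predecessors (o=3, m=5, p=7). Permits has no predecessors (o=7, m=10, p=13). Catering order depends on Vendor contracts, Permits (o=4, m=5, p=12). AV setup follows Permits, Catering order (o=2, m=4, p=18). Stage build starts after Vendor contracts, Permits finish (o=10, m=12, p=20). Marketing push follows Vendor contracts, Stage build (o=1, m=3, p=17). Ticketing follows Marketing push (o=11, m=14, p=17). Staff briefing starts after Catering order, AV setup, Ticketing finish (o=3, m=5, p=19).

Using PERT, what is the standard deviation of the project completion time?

te_Vendor contracts = (3 + 4·5 + 7)/6 = 30/6 = 5; σ²_Vendor contracts = ((7−3)/6)² = 0.444
te_Permits = (7 + 4·10 + 13)/6 = 60/6 = 10; σ²_Permits = ((13−7)/6)² = 1.000
te_Catering order = (4 + 4·5 + 12)/6 = 36/6 = 6; σ²_Catering order = ((12−4)/6)² = 1.778
te_AV setup = (2 + 4·4 + 18)/6 = 36/6 = 6; σ²_AV setup = ((18−2)/6)² = 7.111
te_Stage build = (10 + 4·12 + 20)/6 = 78/6 = 13; σ²_Stage build = ((20−10)/6)² = 2.778
te_Marketing push = (1 + 4·3 + 17)/6 = 30/6 = 5; σ²_Marketing push = ((17−1)/6)² = 7.111
te_Ticketing = (11 + 4·14 + 17)/6 = 84/6 = 14; σ²_Ticketing = ((17−11)/6)² = 1.000
te_Staff briefing = (3 + 4·5 + 19)/6 = 42/6 = 7; σ²_Staff briefing = ((19−3)/6)² = 7.111

Forward pass:
ES_Vendor contracts = 0; EF_Vendor contracts = 5
ES_Permits = 0; EF_Permits = 10
ES_Catering order = max(EF_Vendor contracts=5, EF_Permits=10) = 10; EF_Catering order = 10+6 = 16
ES_AV setup = max(EF_Permits=10, EF_Catering order=16) = 16; EF_AV setup = 16+6 = 22
ES_Stage build = max(EF_Vendor contracts=5, EF_Permits=10) = 10; EF_Stage build = 10+13 = 23
ES_Marketing push = max(EF_Vendor contracts=5, EF_Stage build=23) = 23; EF_Marketing push = 23+5 = 28
ES_Ticketing = 28; EF_Ticketing = 28+14 = 42
ES_Staff briefing = max(EF_Catering order=16, EF_AV setup=22, EF_Ticketing=42) = 42; EF_Staff briefing = 42+7 = 49
Expected project duration μ = 49 days. Critical path: Permits → Stage build → Marketing push → Ticketing → Staff briefing.

Variance along critical path = 1.000 + 2.778 + 7.111 + 1.000 + 7.111 = 19.000
σ = √19.000 = 4.359 days

4.36 days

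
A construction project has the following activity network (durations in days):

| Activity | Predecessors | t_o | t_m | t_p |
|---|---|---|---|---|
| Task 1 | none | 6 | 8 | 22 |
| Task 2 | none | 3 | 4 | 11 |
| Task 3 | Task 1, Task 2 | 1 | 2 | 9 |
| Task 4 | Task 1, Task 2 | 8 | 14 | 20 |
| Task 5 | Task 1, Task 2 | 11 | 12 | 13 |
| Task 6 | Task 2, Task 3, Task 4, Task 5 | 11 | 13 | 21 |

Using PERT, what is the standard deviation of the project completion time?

3.73 days

te_Task 1 = (6 + 4·8 + 22)/6 = 60/6 = 10; σ²_Task 1 = ((22−6)/6)² = 7.111
te_Task 2 = (3 + 4·4 + 11)/6 = 30/6 = 5; σ²_Task 2 = ((11−3)/6)² = 1.778
te_Task 3 = (1 + 4·2 + 9)/6 = 18/6 = 3; σ²_Task 3 = ((9−1)/6)² = 1.778
te_Task 4 = (8 + 4·14 + 20)/6 = 84/6 = 14; σ²_Task 4 = ((20−8)/6)² = 4.000
te_Task 5 = (11 + 4·12 + 13)/6 = 72/6 = 12; σ²_Task 5 = ((13−11)/6)² = 0.111
te_Task 6 = (11 + 4·13 + 21)/6 = 84/6 = 14; σ²_Task 6 = ((21−11)/6)² = 2.778

Forward pass:
ES_Task 1 = 0; EF_Task 1 = 10
ES_Task 2 = 0; EF_Task 2 = 5
ES_Task 3 = max(EF_Task 1=10, EF_Task 2=5) = 10; EF_Task 3 = 10+3 = 13
ES_Task 4 = max(EF_Task 1=10, EF_Task 2=5) = 10; EF_Task 4 = 10+14 = 24
ES_Task 5 = max(EF_Task 1=10, EF_Task 2=5) = 10; EF_Task 5 = 10+12 = 22
ES_Task 6 = max(EF_Task 2=5, EF_Task 3=13, EF_Task 4=24, EF_Task 5=22) = 24; EF_Task 6 = 24+14 = 38
Expected project duration μ = 38 days. Critical path: Task 1 → Task 4 → Task 6.

Variance along critical path = 7.111 + 4.000 + 2.778 = 13.889
σ = √13.889 = 3.727 days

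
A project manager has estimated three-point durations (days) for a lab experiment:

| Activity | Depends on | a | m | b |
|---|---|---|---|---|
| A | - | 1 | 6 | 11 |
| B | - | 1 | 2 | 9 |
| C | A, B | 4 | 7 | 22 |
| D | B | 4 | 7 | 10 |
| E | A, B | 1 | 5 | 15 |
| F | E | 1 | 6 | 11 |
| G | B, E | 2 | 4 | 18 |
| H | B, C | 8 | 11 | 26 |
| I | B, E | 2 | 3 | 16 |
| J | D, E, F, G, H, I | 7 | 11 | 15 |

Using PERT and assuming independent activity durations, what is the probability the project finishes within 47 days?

0.954

te_A = (1 + 4·6 + 11)/6 = 36/6 = 6; σ²_A = ((11−1)/6)² = 2.778
te_B = (1 + 4·2 + 9)/6 = 18/6 = 3; σ²_B = ((9−1)/6)² = 1.778
te_C = (4 + 4·7 + 22)/6 = 54/6 = 9; σ²_C = ((22−4)/6)² = 9.000
te_D = (4 + 4·7 + 10)/6 = 42/6 = 7; σ²_D = ((10−4)/6)² = 1.000
te_E = (1 + 4·5 + 15)/6 = 36/6 = 6; σ²_E = ((15−1)/6)² = 5.444
te_F = (1 + 4·6 + 11)/6 = 36/6 = 6; σ²_F = ((11−1)/6)² = 2.778
te_G = (2 + 4·4 + 18)/6 = 36/6 = 6; σ²_G = ((18−2)/6)² = 7.111
te_H = (8 + 4·11 + 26)/6 = 78/6 = 13; σ²_H = ((26−8)/6)² = 9.000
te_I = (2 + 4·3 + 16)/6 = 30/6 = 5; σ²_I = ((16−2)/6)² = 5.444
te_J = (7 + 4·11 + 15)/6 = 66/6 = 11; σ²_J = ((15−7)/6)² = 1.778

Forward pass:
ES_A = 0; EF_A = 6
ES_B = 0; EF_B = 3
ES_C = max(EF_A=6, EF_B=3) = 6; EF_C = 6+9 = 15
ES_D = 3; EF_D = 3+7 = 10
ES_E = max(EF_A=6, EF_B=3) = 6; EF_E = 6+6 = 12
ES_F = 12; EF_F = 12+6 = 18
ES_G = max(EF_B=3, EF_E=12) = 12; EF_G = 12+6 = 18
ES_H = max(EF_B=3, EF_C=15) = 15; EF_H = 15+13 = 28
ES_I = max(EF_B=3, EF_E=12) = 12; EF_I = 12+5 = 17
ES_J = max(EF_D=10, EF_E=12, EF_F=18, EF_G=18, EF_H=28, EF_I=17) = 28; EF_J = 28+11 = 39
Expected project duration μ = 39 days. Critical path: A → C → H → J.

Variance along critical path = 2.778 + 9.000 + 9.000 + 1.778 = 22.556; σ = √22.556 = 4.749 days.
Z = (47 − 39) / 4.749 = 1.684
P(T ≤ 47) = Φ(1.684) ≈ 0.954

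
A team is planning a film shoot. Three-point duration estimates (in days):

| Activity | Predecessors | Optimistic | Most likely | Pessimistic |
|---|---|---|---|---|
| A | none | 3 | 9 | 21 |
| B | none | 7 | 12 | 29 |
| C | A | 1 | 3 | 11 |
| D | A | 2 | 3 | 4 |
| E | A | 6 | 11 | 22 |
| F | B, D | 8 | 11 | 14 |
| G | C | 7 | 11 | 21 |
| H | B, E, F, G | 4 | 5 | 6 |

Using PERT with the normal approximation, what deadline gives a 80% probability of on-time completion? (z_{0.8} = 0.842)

34.5 days

te_A = (3 + 4·9 + 21)/6 = 60/6 = 10; σ²_A = ((21−3)/6)² = 9.000
te_B = (7 + 4·12 + 29)/6 = 84/6 = 14; σ²_B = ((29−7)/6)² = 13.444
te_C = (1 + 4·3 + 11)/6 = 24/6 = 4; σ²_C = ((11−1)/6)² = 2.778
te_D = (2 + 4·3 + 4)/6 = 18/6 = 3; σ²_D = ((4−2)/6)² = 0.111
te_E = (6 + 4·11 + 22)/6 = 72/6 = 12; σ²_E = ((22−6)/6)² = 7.111
te_F = (8 + 4·11 + 14)/6 = 66/6 = 11; σ²_F = ((14−8)/6)² = 1.000
te_G = (7 + 4·11 + 21)/6 = 72/6 = 12; σ²_G = ((21−7)/6)² = 5.444
te_H = (4 + 4·5 + 6)/6 = 30/6 = 5; σ²_H = ((6−4)/6)² = 0.111

Forward pass:
ES_A = 0; EF_A = 10
ES_B = 0; EF_B = 14
ES_C = 10; EF_C = 10+4 = 14
ES_D = 10; EF_D = 10+3 = 13
ES_E = 10; EF_E = 10+12 = 22
ES_F = max(EF_B=14, EF_D=13) = 14; EF_F = 14+11 = 25
ES_G = 14; EF_G = 14+12 = 26
ES_H = max(EF_B=14, EF_E=22, EF_F=25, EF_G=26) = 26; EF_H = 26+5 = 31
Expected project duration μ = 31 days. Critical path: A → C → G → H.

Variance along critical path = 9.000 + 2.778 + 5.444 + 0.111 = 17.333; σ = 4.163 days.
D = μ + z·σ = 31 + 0.842·4.163 = 34.5 days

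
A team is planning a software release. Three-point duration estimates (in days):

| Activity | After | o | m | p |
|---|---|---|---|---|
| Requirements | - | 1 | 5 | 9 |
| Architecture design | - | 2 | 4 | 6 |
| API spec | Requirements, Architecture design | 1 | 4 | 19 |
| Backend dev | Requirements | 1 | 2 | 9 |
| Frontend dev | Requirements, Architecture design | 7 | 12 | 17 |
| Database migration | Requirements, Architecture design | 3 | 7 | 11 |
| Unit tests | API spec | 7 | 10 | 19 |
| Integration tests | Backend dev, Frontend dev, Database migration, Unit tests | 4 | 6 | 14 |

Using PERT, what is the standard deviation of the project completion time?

te_Requirements = (1 + 4·5 + 9)/6 = 30/6 = 5; σ²_Requirements = ((9−1)/6)² = 1.778
te_Architecture design = (2 + 4·4 + 6)/6 = 24/6 = 4; σ²_Architecture design = ((6−2)/6)² = 0.444
te_API spec = (1 + 4·4 + 19)/6 = 36/6 = 6; σ²_API spec = ((19−1)/6)² = 9.000
te_Backend dev = (1 + 4·2 + 9)/6 = 18/6 = 3; σ²_Backend dev = ((9−1)/6)² = 1.778
te_Frontend dev = (7 + 4·12 + 17)/6 = 72/6 = 12; σ²_Frontend dev = ((17−7)/6)² = 2.778
te_Database migration = (3 + 4·7 + 11)/6 = 42/6 = 7; σ²_Database migration = ((11−3)/6)² = 1.778
te_Unit tests = (7 + 4·10 + 19)/6 = 66/6 = 11; σ²_Unit tests = ((19−7)/6)² = 4.000
te_Integration tests = (4 + 4·6 + 14)/6 = 42/6 = 7; σ²_Integration tests = ((14−4)/6)² = 2.778

Forward pass:
ES_Requirements = 0; EF_Requirements = 5
ES_Architecture design = 0; EF_Architecture design = 4
ES_API spec = max(EF_Requirements=5, EF_Architecture design=4) = 5; EF_API spec = 5+6 = 11
ES_Backend dev = 5; EF_Backend dev = 5+3 = 8
ES_Frontend dev = max(EF_Requirements=5, EF_Architecture design=4) = 5; EF_Frontend dev = 5+12 = 17
ES_Database migration = max(EF_Requirements=5, EF_Architecture design=4) = 5; EF_Database migration = 5+7 = 12
ES_Unit tests = 11; EF_Unit tests = 11+11 = 22
ES_Integration tests = max(EF_Backend dev=8, EF_Frontend dev=17, EF_Database migration=12, EF_Unit tests=22) = 22; EF_Integration tests = 22+7 = 29
Expected project duration μ = 29 days. Critical path: Requirements → API spec → Unit tests → Integration tests.

Variance along critical path = 1.778 + 9.000 + 4.000 + 2.778 = 17.556
σ = √17.556 = 4.190 days

4.19 days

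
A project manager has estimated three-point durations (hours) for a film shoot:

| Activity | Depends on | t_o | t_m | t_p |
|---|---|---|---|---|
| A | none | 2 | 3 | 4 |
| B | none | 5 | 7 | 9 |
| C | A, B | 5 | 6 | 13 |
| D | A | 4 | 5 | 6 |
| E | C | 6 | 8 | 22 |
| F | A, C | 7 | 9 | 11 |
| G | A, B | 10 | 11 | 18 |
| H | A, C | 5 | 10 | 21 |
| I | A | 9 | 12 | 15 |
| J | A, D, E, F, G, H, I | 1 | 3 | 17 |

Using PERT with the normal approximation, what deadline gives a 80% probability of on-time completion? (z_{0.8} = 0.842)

te_A = (2 + 4·3 + 4)/6 = 18/6 = 3; σ²_A = ((4−2)/6)² = 0.111
te_B = (5 + 4·7 + 9)/6 = 42/6 = 7; σ²_B = ((9−5)/6)² = 0.444
te_C = (5 + 4·6 + 13)/6 = 42/6 = 7; σ²_C = ((13−5)/6)² = 1.778
te_D = (4 + 4·5 + 6)/6 = 30/6 = 5; σ²_D = ((6−4)/6)² = 0.111
te_E = (6 + 4·8 + 22)/6 = 60/6 = 10; σ²_E = ((22−6)/6)² = 7.111
te_F = (7 + 4·9 + 11)/6 = 54/6 = 9; σ²_F = ((11−7)/6)² = 0.444
te_G = (10 + 4·11 + 18)/6 = 72/6 = 12; σ²_G = ((18−10)/6)² = 1.778
te_H = (5 + 4·10 + 21)/6 = 66/6 = 11; σ²_H = ((21−5)/6)² = 7.111
te_I = (9 + 4·12 + 15)/6 = 72/6 = 12; σ²_I = ((15−9)/6)² = 1.000
te_J = (1 + 4·3 + 17)/6 = 30/6 = 5; σ²_J = ((17−1)/6)² = 7.111

Forward pass:
ES_A = 0; EF_A = 3
ES_B = 0; EF_B = 7
ES_C = max(EF_A=3, EF_B=7) = 7; EF_C = 7+7 = 14
ES_D = 3; EF_D = 3+5 = 8
ES_E = 14; EF_E = 14+10 = 24
ES_F = max(EF_A=3, EF_C=14) = 14; EF_F = 14+9 = 23
ES_G = max(EF_A=3, EF_B=7) = 7; EF_G = 7+12 = 19
ES_H = max(EF_A=3, EF_C=14) = 14; EF_H = 14+11 = 25
ES_I = 3; EF_I = 3+12 = 15
ES_J = max(EF_A=3, EF_D=8, EF_E=24, EF_F=23, EF_G=19, EF_H=25, EF_I=15) = 25; EF_J = 25+5 = 30
Expected project duration μ = 30 hours. Critical path: B → C → H → J.

Variance along critical path = 0.444 + 1.778 + 7.111 + 7.111 = 16.444; σ = 4.055 hours.
D = μ + z·σ = 30 + 0.842·4.055 = 33.4 hours

33.4 hours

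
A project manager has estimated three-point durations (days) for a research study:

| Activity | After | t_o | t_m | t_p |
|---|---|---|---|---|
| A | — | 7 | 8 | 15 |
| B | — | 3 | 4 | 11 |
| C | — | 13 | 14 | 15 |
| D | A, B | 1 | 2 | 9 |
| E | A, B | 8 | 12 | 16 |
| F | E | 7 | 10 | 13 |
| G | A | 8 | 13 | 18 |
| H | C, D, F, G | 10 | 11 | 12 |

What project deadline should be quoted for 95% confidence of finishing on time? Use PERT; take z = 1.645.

45.6 days

te_A = (7 + 4·8 + 15)/6 = 54/6 = 9; σ²_A = ((15−7)/6)² = 1.778
te_B = (3 + 4·4 + 11)/6 = 30/6 = 5; σ²_B = ((11−3)/6)² = 1.778
te_C = (13 + 4·14 + 15)/6 = 84/6 = 14; σ²_C = ((15−13)/6)² = 0.111
te_D = (1 + 4·2 + 9)/6 = 18/6 = 3; σ²_D = ((9−1)/6)² = 1.778
te_E = (8 + 4·12 + 16)/6 = 72/6 = 12; σ²_E = ((16−8)/6)² = 1.778
te_F = (7 + 4·10 + 13)/6 = 60/6 = 10; σ²_F = ((13−7)/6)² = 1.000
te_G = (8 + 4·13 + 18)/6 = 78/6 = 13; σ²_G = ((18−8)/6)² = 2.778
te_H = (10 + 4·11 + 12)/6 = 66/6 = 11; σ²_H = ((12−10)/6)² = 0.111

Forward pass:
ES_A = 0; EF_A = 9
ES_B = 0; EF_B = 5
ES_C = 0; EF_C = 14
ES_D = max(EF_A=9, EF_B=5) = 9; EF_D = 9+3 = 12
ES_E = max(EF_A=9, EF_B=5) = 9; EF_E = 9+12 = 21
ES_F = 21; EF_F = 21+10 = 31
ES_G = 9; EF_G = 9+13 = 22
ES_H = max(EF_C=14, EF_D=12, EF_F=31, EF_G=22) = 31; EF_H = 31+11 = 42
Expected project duration μ = 42 days. Critical path: A → E → F → H.

Variance along critical path = 1.778 + 1.778 + 1.000 + 0.111 = 4.667; σ = 2.160 days.
D = μ + z·σ = 42 + 1.645·2.160 = 45.6 days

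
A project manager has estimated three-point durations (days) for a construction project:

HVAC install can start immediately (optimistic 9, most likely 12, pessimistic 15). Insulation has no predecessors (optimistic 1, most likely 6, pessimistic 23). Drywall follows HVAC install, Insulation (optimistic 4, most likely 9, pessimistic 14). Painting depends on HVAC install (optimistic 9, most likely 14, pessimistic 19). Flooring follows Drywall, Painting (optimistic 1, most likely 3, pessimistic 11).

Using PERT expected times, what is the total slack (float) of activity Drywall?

te_HVAC install = (9 + 4·12 + 15)/6 = 72/6 = 12
te_Insulation = (1 + 4·6 + 23)/6 = 48/6 = 8
te_Drywall = (4 + 4·9 + 14)/6 = 54/6 = 9
te_Painting = (9 + 4·14 + 19)/6 = 84/6 = 14
te_Flooring = (1 + 4·3 + 11)/6 = 24/6 = 4

Forward pass:
ES_HVAC install = 0; EF_HVAC install = 12
ES_Insulation = 0; EF_Insulation = 8
ES_Drywall = max(EF_HVAC install=12, EF_Insulation=8) = 12; EF_Drywall = 12+9 = 21
ES_Painting = 12; EF_Painting = 12+14 = 26
ES_Flooring = max(EF_Drywall=21, EF_Painting=26) = 26; EF_Flooring = 26+4 = 30
Expected project duration μ = 30 days. Critical path: HVAC install → Painting → Flooring.

Backward pass:
LF_Flooring = 30; LS_Flooring = 30−4 = 26
LF_Painting = LS_Flooring = 26; LS_Painting = 26−14 = 12
LF_Drywall = LS_Flooring = 26; LS_Drywall = 26−9 = 17
LF_Insulation = LS_Drywall = 17; LS_Insulation = 17−8 = 9
LF_HVAC install = min(LS_Drywall=17, LS_Painting=12) = 12; LS_HVAC install = 12−12 = 0
Slack_Drywall = LS_Drywall − ES_Drywall = 17 − 12 = 5

5 days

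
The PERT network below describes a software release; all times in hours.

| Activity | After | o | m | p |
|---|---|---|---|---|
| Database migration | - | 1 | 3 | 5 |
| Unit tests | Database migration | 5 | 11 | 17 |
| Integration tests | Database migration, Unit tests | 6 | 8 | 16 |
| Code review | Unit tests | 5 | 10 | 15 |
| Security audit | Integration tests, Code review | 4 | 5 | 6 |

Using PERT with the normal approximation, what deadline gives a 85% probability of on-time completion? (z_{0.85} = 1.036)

31.8 hours

te_Database migration = (1 + 4·3 + 5)/6 = 18/6 = 3; σ²_Database migration = ((5−1)/6)² = 0.444
te_Unit tests = (5 + 4·11 + 17)/6 = 66/6 = 11; σ²_Unit tests = ((17−5)/6)² = 4.000
te_Integration tests = (6 + 4·8 + 16)/6 = 54/6 = 9; σ²_Integration tests = ((16−6)/6)² = 2.778
te_Code review = (5 + 4·10 + 15)/6 = 60/6 = 10; σ²_Code review = ((15−5)/6)² = 2.778
te_Security audit = (4 + 4·5 + 6)/6 = 30/6 = 5; σ²_Security audit = ((6−4)/6)² = 0.111

Forward pass:
ES_Database migration = 0; EF_Database migration = 3
ES_Unit tests = 3; EF_Unit tests = 3+11 = 14
ES_Integration tests = max(EF_Database migration=3, EF_Unit tests=14) = 14; EF_Integration tests = 14+9 = 23
ES_Code review = 14; EF_Code review = 14+10 = 24
ES_Security audit = max(EF_Integration tests=23, EF_Code review=24) = 24; EF_Security audit = 24+5 = 29
Expected project duration μ = 29 hours. Critical path: Database migration → Unit tests → Code review → Security audit.

Variance along critical path = 0.444 + 4.000 + 2.778 + 0.111 = 7.333; σ = 2.708 hours.
D = μ + z·σ = 29 + 1.036·2.708 = 31.8 hours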